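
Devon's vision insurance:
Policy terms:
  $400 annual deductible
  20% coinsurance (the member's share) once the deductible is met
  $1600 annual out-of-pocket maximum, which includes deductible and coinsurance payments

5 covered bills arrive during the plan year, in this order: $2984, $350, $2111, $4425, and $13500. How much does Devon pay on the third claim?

Claim 1 ($2984): $400 finishes the deductible; $2584 goes to coinsurance; member's 20% is $516.80. Cost to member: $916.80. OOP to date $916.80.
Claim 2 ($350): deductible already satisfied, so member's share is 20% × $350 = $70. Cost to member: $70. OOP to date $986.80.
Claim 3 ($2111): 20% coinsurance on $2111 = $422.20. Cost to member: $422.20. OOP to date $1409.

$422.20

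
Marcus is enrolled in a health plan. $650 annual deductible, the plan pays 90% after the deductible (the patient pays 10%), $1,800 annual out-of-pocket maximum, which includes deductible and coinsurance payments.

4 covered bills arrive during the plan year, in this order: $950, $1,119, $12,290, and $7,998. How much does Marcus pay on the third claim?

$1,008.10

Claim 1 ($950): $650 finishes the deductible; $300 goes to coinsurance; 10% of $300 = $30. Patient pays $680; OOP now $680.
Claim 2 ($1,119): 10% coinsurance on $1,119 = $111.90. Patient owes $111.90 (running OOP $791.90).
Claim 3 ($12,290): 10% coinsurance on $12,290 = $1,229. That would push OOP to $2,020.90, over the $1,800 cap, so patient pays $1,800 − $791.90 = $1,008.10.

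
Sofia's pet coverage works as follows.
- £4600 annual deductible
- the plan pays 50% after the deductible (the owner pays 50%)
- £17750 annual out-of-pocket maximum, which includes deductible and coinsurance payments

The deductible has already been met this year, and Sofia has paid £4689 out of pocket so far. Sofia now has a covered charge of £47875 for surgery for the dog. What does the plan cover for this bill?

£34814

With the deductible met, the entire £47875 is subject to coinsurance.
50% of £47875 = £23937.50 falls to the owner.
Year-to-date out-of-pocket would reach £4689 + £23937.50 = £28626.50, above the £17750 maximum, so the owner pays only £17750 − £4689 = £13061.
The insurer covers the remainder: £47875 − £13061 = £34814.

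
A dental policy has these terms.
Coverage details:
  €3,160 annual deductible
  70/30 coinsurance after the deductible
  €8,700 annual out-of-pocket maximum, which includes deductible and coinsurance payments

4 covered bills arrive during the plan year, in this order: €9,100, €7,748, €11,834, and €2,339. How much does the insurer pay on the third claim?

€10,400.40

#1 (€9,100): €3,160 to deductible, leaving €5,940; coinsurance €5,940 × 30% = €1,782. Patient owes €4,942 (running OOP €4,942). Plan pays €9,100 − €4,942 = €4,158.
#2 (€7,748): 30% coinsurance on €7,748 = €2,324.40. Patient pays €2,324.40; OOP now €7,266.40. Plan pays €7,748 − €2,324.40 = €5,423.60.
#3 (€11,834): 30% coinsurance on €11,834 = €3,550.20. Adding that to €7,266.40 gives €10,816.60, past the €8,700 cap; patient pays only €8,700 − €7,266.40 = €1,433.60. Insurer: €11,834 − €1,433.60 = €10,400.40.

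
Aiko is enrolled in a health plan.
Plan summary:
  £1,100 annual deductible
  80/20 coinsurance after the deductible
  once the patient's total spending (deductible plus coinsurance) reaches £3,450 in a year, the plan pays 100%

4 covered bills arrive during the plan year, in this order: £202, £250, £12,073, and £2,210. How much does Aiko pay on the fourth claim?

£65

Claim 1 — £202: all of it applies to the deductible. Patient owes £202 (running OOP £202).
Claim 2 — £250: fully absorbed by the deductible. Patient owes £250 (running OOP £452).
Claim 3 — £12,073: £648 finishes the deductible; £11,425 goes to coinsurance; 20% of £11,425 = £2,285. Cost to patient: £2,933. OOP to date £3,385.
Claim 4 — £2,210: 20% coinsurance on £2,210 = £442. Adding that to £3,385 gives £3,827, past the £3,450 cap; patient pays only £3,450 − £3,385 = £65.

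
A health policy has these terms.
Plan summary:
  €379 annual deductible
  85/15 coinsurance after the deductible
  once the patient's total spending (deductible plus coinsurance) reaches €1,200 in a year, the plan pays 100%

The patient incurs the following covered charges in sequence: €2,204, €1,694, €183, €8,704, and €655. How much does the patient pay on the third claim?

Bill 1, €2,204: deductible takes €379, €1,825 remains; 15% of €1,825 = €273.75. Patient owes €652.75 (running OOP €652.75).
Bill 2, €1,694: deductible already satisfied, so patient's share is 15% × €1,694 = €254.10. Patient owes €254.10 (running OOP €906.85).
Bill 3, €183: 15% coinsurance on €183 = €27.45. Patient owes €27.45 (running OOP €934.30).

€27.45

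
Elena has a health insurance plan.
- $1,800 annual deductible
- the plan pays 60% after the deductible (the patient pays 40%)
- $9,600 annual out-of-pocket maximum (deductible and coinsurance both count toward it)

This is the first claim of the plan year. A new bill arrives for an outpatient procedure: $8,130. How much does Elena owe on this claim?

Deductible not yet touched, so the first $1,800 of the bill goes to the deductible.
After the $1,800 deductible portion, $8,130 − $1,800 = $6,330 is subject to coinsurance.
Patient's 40% share of $6,330 is $2,532.
Patient responsibility before any cap: $1,800 + $2,532 = $4,332.
Cumulative spending $0 + $4,332 = $4,332 stays under the $9,600 maximum.

$4,332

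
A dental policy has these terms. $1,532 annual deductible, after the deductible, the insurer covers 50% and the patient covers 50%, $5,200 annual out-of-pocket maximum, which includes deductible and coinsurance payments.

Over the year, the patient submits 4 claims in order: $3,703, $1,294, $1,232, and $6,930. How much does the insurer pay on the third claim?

Claim 1 ($3,703): $1,532 to deductible, leaving $2,171; coinsurance $2,171 × 50% = $1,085.50. Cost to patient: $2,617.50. OOP to date $2,617.50. Plan pays $3,703 − $2,617.50 = $1,085.50.
Claim 2 ($1,294): deductible already satisfied, so patient's share is 50% × $1,294 = $647. Cost to patient: $647. OOP to date $3,264.50. Insurer: $1,294 − $647 = $647.
Claim 3 ($1,232): deductible already satisfied, so patient's share is 50% × $1,232 = $616. Patient owes $616 (running OOP $3,880.50). Plan pays $1,232 − $616 = $616.

$616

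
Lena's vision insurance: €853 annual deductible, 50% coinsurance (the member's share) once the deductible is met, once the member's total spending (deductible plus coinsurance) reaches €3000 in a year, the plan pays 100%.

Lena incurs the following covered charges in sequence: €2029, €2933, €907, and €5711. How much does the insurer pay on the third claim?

€814.50

Claim 1 (€2029): €853 finishes the deductible; €1176 goes to coinsurance; member's 50% is €588. Member owes €1441 (running OOP €1441). Plan pays €2029 − €1441 = €588.
Claim 2 (€2933): deductible already satisfied, so member's share is 50% × €2933 = €1466.50. Member owes €1466.50 (running OOP €2907.50). Insurer: €2933 − €1466.50 = €1466.50.
Claim 3 (€907): deductible already satisfied, so member's share is 50% × €907 = €453.50. Adding that to €2907.50 gives €3361, past the €3000 cap; member pays only €3000 − €2907.50 = €92.50. Plan pays €907 − €92.50 = €814.50.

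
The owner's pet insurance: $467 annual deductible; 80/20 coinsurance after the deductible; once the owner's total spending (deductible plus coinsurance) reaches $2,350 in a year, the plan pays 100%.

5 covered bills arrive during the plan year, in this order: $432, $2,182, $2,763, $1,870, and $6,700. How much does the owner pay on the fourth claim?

Bill 1, $432: entire amount goes to the deductible. Cost to owner: $432. OOP to date $432.
Bill 2, $2,182: deductible takes $35, $2,147 remains; 20% of $2,147 = $429.40. Owner owes $464.40 (running OOP $896.40).
Bill 3, $2,763: deductible already satisfied, so owner's share is 20% × $2,763 = $552.60. Owner pays $552.60; OOP now $1,449.
Bill 4, $1,870: deductible already satisfied, so owner's share is 20% × $1,870 = $374. Owner owes $374 (running OOP $1,823).

$374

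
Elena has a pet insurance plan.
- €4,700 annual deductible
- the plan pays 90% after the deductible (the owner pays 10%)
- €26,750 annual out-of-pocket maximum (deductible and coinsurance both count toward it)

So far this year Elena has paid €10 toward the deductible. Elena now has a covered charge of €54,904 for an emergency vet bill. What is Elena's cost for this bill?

€10 of the €4,700 deductible is already met, leaving €4,690.
After the €4,690 deductible portion, €54,904 − €4,690 = €50,214 is subject to coinsurance.
10% of €50,214 = €5,021.40 falls to the owner.
That puts the owner's cost at €4,690 + €5,021.40 = €9,711.40 before any cap.
Total out-of-pocket so far would be €10 + €9,711.40 = €9,721.40, below the €26,750 cap — no reduction.

€9,711.40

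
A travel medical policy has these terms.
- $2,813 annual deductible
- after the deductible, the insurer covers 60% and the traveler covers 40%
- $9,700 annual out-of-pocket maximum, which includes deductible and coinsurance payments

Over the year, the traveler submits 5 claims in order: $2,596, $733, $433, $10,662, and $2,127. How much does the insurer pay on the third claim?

#1 ($2,596): entire amount goes to the deductible. Traveler owes $2,596 (running OOP $2,596). Plan pays $2,596 − $2,596 = $0.
#2 ($733): $217 finishes the deductible; $516 goes to coinsurance; 40% of $516 = $206.40. Traveler owes $423.40 (running OOP $3,019.40). Plan pays $733 − $423.40 = $309.60.
#3 ($433): 40% coinsurance on $433 = $173.20. Traveler pays $173.20; OOP now $3,192.60. Plan pays $433 − $173.20 = $259.80.

$259.80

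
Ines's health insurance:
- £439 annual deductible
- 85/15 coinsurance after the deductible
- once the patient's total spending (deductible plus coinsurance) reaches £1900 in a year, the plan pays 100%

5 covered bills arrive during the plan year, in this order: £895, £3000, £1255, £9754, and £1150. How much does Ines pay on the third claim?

£188.25

#1 (£895): £439 to deductible, leaving £456; patient's 15% is £68.40. Patient pays £507.40; OOP now £507.40.
#2 (£3000): deductible met; 15% of £3000 = £450. Patient owes £450 (running OOP £957.40).
#3 (£1255): deductible already satisfied, so patient's share is 15% × £1255 = £188.25. Patient owes £188.25 (running OOP £1145.65).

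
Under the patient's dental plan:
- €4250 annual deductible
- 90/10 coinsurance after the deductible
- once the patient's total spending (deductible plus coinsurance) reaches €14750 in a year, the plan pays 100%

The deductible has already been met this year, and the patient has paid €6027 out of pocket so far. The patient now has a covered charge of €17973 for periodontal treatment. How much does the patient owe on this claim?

€1797.30

The deductible is already satisfied, so the full bill goes to coinsurance.
10% of €17973 = €1797.30 falls to the patient.
Year-to-date out-of-pocket becomes €6027 + €1797.30 = €7824.30, still under the €14750 maximum, so no cap applies.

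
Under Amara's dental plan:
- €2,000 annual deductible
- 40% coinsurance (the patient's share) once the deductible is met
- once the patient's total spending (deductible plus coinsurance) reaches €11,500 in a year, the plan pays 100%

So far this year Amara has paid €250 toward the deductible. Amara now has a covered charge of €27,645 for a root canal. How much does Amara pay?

€11,250

Remaining deductible: €2,000 − €250 = €1,750.
That leaves €27,645 − €1,750 = €25,895 for coinsurance.
Coinsurance: €25,895 × 40% = €10,358.
Patient responsibility before any cap: €1,750 + €10,358 = €12,108.
Adding €12,108 to the €250 already spent would give €12,358, which exceeds the €11,500 cap; the patient pays just €11,500 − €250 = €11,250.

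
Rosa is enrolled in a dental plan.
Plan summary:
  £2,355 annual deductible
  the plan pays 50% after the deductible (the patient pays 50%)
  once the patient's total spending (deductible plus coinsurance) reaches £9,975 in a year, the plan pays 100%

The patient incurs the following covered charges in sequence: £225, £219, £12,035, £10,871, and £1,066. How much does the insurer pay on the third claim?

Claim 1 — £225: all of it applies to the deductible. Patient owes £225 (running OOP £225). Insurer: £225 − £225 = £0.
Claim 2 — £219: all of it applies to the deductible. Patient owes £219 (running OOP £444). Plan pays £219 − £219 = £0.
Claim 3 — £12,035: £1,911 to deductible, leaving £10,124; 50% of £10,124 = £5,062. Patient owes £6,973 (running OOP £7,417). Insurer: £12,035 − £6,973 = £5,062.

£5,062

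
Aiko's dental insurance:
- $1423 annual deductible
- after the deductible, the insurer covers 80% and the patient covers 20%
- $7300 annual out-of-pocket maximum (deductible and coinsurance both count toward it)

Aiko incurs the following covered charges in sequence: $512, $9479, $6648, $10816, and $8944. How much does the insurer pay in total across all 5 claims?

Claim 1 ($512): entire amount goes to the deductible. Cost to patient: $512. OOP to date $512. Insurer: $512 − $512 = $0.
Claim 2 ($9479): deductible takes $911, $8568 remains; coinsurance $8568 × 20% = $1713.60. Patient pays $2624.60; OOP now $3136.60. Insurer: $9479 − $2624.60 = $6854.40.
Claim 3 ($6648): deductible already satisfied, so patient's share is 20% × $6648 = $1329.60. Patient pays $1329.60; OOP now $4466.20. Plan pays $6648 − $1329.60 = $5318.40.
Claim 4 ($10816): deductible already satisfied, so patient's share is 20% × $10816 = $2163.20. Patient pays $2163.20; OOP now $6629.40. Insurer: $10816 − $2163.20 = $8652.80.
Claim 5 ($8944): deductible already satisfied, so patient's share is 20% × $8944 = $1788.80. OOP would hit $8418.20 > $7300, so the cap limits the patient to $7300 − $6629.40 = $670.60. Insurer: $8944 − $670.60 = $8273.40.
Insurer total = bills − patient's total = $36399 − $7300 = $29099.

$29099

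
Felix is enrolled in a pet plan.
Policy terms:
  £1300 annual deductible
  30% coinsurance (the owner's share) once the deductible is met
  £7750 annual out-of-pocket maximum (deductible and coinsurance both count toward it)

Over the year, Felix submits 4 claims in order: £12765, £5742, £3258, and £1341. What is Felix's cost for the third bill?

£977.40

Claim 1 (£12765): £1300 finishes the deductible; £11465 goes to coinsurance; coinsurance £11465 × 30% = £3439.50. Cost to owner: £4739.50. OOP to date £4739.50.
Claim 2 (£5742): deductible met; 30% of £5742 = £1722.60. Owner owes £1722.60 (running OOP £6462.10).
Claim 3 (£3258): deductible already satisfied, so owner's share is 30% × £3258 = £977.40. Cost to owner: £977.40. OOP to date £7439.50.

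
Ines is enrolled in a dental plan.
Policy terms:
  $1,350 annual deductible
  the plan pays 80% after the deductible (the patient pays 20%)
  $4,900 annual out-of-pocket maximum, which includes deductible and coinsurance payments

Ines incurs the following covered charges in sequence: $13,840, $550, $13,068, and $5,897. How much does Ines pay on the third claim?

$942

Claim 1 ($13,840): $1,350 to deductible, leaving $12,490; 20% of $12,490 = $2,498. Cost to patient: $3,848. OOP to date $3,848.
Claim 2 ($550): deductible met; 20% of $550 = $110. Patient owes $110 (running OOP $3,958).
Claim 3 ($13,068): deductible met; 20% of $13,068 = $2,613.60. Adding that to $3,958 gives $6,571.60, past the $4,900 cap; patient pays only $4,900 − $3,958 = $942.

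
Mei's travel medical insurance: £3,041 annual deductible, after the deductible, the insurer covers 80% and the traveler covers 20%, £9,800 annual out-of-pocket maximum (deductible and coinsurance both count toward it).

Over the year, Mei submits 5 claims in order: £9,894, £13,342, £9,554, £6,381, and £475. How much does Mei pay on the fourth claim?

Bill 1, £9,894: £3,041 finishes the deductible; £6,853 goes to coinsurance; 20% of £6,853 = £1,370.60. Traveler owes £4,411.60 (running OOP £4,411.60).
Bill 2, £13,342: 20% coinsurance on £13,342 = £2,668.40. Traveler pays £2,668.40; OOP now £7,080.
Bill 3, £9,554: deductible met; 20% of £9,554 = £1,910.80. Traveler pays £1,910.80; OOP now £8,990.80.
Bill 4, £6,381: deductible already satisfied, so traveler's share is 20% × £6,381 = £1,276.20. Adding that to £8,990.80 gives £10,267, past the £9,800 cap; traveler pays only £9,800 − £8,990.80 = £809.20.

£809.20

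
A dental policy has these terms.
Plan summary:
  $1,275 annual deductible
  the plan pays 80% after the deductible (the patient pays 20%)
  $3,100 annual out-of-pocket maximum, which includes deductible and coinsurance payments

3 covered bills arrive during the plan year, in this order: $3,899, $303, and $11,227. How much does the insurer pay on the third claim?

$9,987.40

Bill 1, $3,899: $1,275 to deductible, leaving $2,624; 20% of $2,624 = $524.80. Patient owes $1,799.80 (running OOP $1,799.80). Insurer: $3,899 − $1,799.80 = $2,099.20.
Bill 2, $303: deductible met; 20% of $303 = $60.60. Patient pays $60.60; OOP now $1,860.40. Plan pays $303 − $60.60 = $242.40.
Bill 3, $11,227: deductible met; 20% of $11,227 = $2,245.40. OOP would hit $4,105.80 > $3,100, so the cap limits the patient to $3,100 − $1,860.40 = $1,239.60. Insurer: $11,227 − $1,239.60 = $9,987.40.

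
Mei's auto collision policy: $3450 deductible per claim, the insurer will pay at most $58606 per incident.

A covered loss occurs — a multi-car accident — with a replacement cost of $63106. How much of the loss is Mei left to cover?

Subtract the deductible: $63106 − $3450 = $59656.
The $58606 per-incident cap binds; insurer pays $58606.
Driver's share is the uncovered remainder: $63106 − $58606 = $4500.

$4500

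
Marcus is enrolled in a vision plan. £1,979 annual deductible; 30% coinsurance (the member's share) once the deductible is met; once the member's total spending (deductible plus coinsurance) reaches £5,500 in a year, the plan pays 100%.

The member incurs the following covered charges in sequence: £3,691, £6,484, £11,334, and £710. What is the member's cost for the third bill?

Bill 1, £3,691: £1,979 to deductible, leaving £1,712; 30% of £1,712 = £513.60. Cost to member: £2,492.60. OOP to date £2,492.60.
Bill 2, £6,484: 30% coinsurance on £6,484 = £1,945.20. Member owes £1,945.20 (running OOP £4,437.80).
Bill 3, £11,334: deductible already satisfied, so member's share is 30% × £11,334 = £3,400.20. Adding that to £4,437.80 gives £7,838, past the £5,500 cap; member pays only £5,500 − £4,437.80 = £1,062.20.

£1,062.20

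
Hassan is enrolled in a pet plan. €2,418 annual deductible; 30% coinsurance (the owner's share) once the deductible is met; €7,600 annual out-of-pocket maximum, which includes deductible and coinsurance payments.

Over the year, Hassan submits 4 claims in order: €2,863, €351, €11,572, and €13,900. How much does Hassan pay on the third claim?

Bill 1, €2,863: €2,418 finishes the deductible; €445 goes to coinsurance; coinsurance €445 × 30% = €133.50. Owner pays €2,551.50; OOP now €2,551.50.
Bill 2, €351: deductible met; 30% of €351 = €105.30. Owner owes €105.30 (running OOP €2,656.80).
Bill 3, €11,572: deductible already satisfied, so owner's share is 30% × €11,572 = €3,471.60. Owner owes €3,471.60 (running OOP €6,128.40).

€3,471.60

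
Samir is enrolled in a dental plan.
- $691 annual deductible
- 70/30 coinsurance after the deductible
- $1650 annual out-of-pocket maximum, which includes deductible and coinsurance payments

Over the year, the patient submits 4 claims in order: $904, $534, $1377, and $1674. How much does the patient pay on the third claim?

$413.10

Bill 1, $904: deductible takes $691, $213 remains; coinsurance $213 × 30% = $63.90. Cost to patient: $754.90. OOP to date $754.90.
Bill 2, $534: deductible met; 30% of $534 = $160.20. Cost to patient: $160.20. OOP to date $915.10.
Bill 3, $1377: 30% coinsurance on $1377 = $413.10. Patient pays $413.10; OOP now $1328.20.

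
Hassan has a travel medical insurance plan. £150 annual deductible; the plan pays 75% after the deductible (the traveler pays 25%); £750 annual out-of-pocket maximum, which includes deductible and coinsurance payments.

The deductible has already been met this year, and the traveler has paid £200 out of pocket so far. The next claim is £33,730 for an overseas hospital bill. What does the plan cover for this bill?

With the deductible met, the entire £33,730 is subject to coinsurance.
25% of £33,730 = £8,432.50 falls to the traveler.
That would bring total out-of-pocket to £8,632.50, past the £750 cap. The traveler is capped at £750 − £200 = £550 on this claim.
The insurer covers the remainder: £33,730 − £550 = £33,180.

£33,180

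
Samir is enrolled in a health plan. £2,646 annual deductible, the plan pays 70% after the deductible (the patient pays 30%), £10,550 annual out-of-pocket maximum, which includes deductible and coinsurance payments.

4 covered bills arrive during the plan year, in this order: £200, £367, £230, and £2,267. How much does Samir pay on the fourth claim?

£1,974.40

Claim 1 (£200): fully absorbed by the deductible. Patient owes £200 (running OOP £200).
Claim 2 (£367): fully absorbed by the deductible. Patient pays £367; OOP now £567.
Claim 3 (£230): entire amount goes to the deductible. Patient pays £230; OOP now £797.
Claim 4 (£2,267): £1,849 finishes the deductible; £418 goes to coinsurance; patient's 30% is £125.40. Cost to patient: £1,974.40. OOP to date £2,771.40.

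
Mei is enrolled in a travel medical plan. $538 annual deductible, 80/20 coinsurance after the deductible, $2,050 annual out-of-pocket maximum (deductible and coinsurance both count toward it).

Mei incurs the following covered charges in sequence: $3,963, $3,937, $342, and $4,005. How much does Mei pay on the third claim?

Claim 1 ($3,963): $538 to deductible, leaving $3,425; coinsurance $3,425 × 20% = $685. Traveler pays $1,223; OOP now $1,223.
Claim 2 ($3,937): 20% coinsurance on $3,937 = $787.40. Cost to traveler: $787.40. OOP to date $2,010.40.
Claim 3 ($342): 20% coinsurance on $342 = $68.40. Adding that to $2,010.40 gives $2,078.80, past the $2,050 cap; traveler pays only $2,050 − $2,010.40 = $39.60.

$39.60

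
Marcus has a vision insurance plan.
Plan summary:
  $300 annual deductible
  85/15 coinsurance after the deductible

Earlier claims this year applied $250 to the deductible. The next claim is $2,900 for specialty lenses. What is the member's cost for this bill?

$477.50

$250 of the $300 deductible is already met, leaving $50.
That leaves $2,900 − $50 = $2,850 for coinsurance.
Member's 15% share of $2,850 is $427.50.
So the member owes $50 + $427.50 = $477.50.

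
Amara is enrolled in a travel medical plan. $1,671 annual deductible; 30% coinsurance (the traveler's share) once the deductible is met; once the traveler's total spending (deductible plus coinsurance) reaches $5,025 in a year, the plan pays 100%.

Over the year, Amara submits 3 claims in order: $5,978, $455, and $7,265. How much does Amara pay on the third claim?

Claim 1 ($5,978): $1,671 to deductible, leaving $4,307; coinsurance $4,307 × 30% = $1,292.10. Cost to traveler: $2,963.10. OOP to date $2,963.10.
Claim 2 ($455): 30% coinsurance on $455 = $136.50. Traveler owes $136.50 (running OOP $3,099.60).
Claim 3 ($7,265): deductible already satisfied, so traveler's share is 30% × $7,265 = $2,179.50. Adding that to $3,099.60 gives $5,279.10, past the $5,025 cap; traveler pays only $5,025 − $3,099.60 = $1,925.40.

$1,925.40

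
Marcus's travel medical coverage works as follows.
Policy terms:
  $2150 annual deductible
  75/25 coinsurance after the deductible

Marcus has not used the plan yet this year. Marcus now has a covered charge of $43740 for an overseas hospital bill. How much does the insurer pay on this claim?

Deductible not yet touched, so the first $2150 of the bill goes to the deductible.
That leaves $43740 − $2150 = $41590 for coinsurance.
Traveler's 25% share of $41590 is $10397.50.
So the traveler owes $2150 + $10397.50 = $12547.50.
The plan picks up $43740 − $12547.50 = $31192.50.

$31192.50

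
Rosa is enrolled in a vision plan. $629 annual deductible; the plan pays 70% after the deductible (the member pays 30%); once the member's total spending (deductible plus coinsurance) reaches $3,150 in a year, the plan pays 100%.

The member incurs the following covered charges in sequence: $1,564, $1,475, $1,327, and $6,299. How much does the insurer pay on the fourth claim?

$4,899.10

#1 ($1,564): $629 finishes the deductible; $935 goes to coinsurance; 30% of $935 = $280.50. Member pays $909.50; OOP now $909.50. Insurer: $1,564 − $909.50 = $654.50.
#2 ($1,475): 30% coinsurance on $1,475 = $442.50. Member pays $442.50; OOP now $1,352. Insurer: $1,475 − $442.50 = $1,032.50.
#3 ($1,327): deductible met; 30% of $1,327 = $398.10. Member owes $398.10 (running OOP $1,750.10). Plan pays $1,327 − $398.10 = $928.90.
#4 ($6,299): deductible met; 30% of $6,299 = $1,889.70. Adding that to $1,750.10 gives $3,639.80, past the $3,150 cap; member pays only $3,150 − $1,750.10 = $1,399.90. Insurer: $6,299 − $1,399.90 = $4,899.10.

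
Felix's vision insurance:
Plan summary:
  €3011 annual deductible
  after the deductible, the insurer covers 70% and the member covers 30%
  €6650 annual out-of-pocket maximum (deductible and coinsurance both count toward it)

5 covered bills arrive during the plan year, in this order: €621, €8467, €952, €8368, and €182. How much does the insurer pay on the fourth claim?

€6837.70

Claim 1 — €621: fully absorbed by the deductible. Cost to member: €621. OOP to date €621. Insurer: €621 − €621 = €0.
Claim 2 — €8467: €2390 finishes the deductible; €6077 goes to coinsurance; member's 30% is €1823.10. Cost to member: €4213.10. OOP to date €4834.10. Plan pays €8467 − €4213.10 = €4253.90.
Claim 3 — €952: 30% coinsurance on €952 = €285.60. Cost to member: €285.60. OOP to date €5119.70. Plan pays €952 − €285.60 = €666.40.
Claim 4 — €8368: deductible already satisfied, so member's share is 30% × €8368 = €2510.40. OOP would hit €7630.10 > €6650, so the cap limits the member to €6650 − €5119.70 = €1530.30. Insurer: €8368 − €1530.30 = €6837.70.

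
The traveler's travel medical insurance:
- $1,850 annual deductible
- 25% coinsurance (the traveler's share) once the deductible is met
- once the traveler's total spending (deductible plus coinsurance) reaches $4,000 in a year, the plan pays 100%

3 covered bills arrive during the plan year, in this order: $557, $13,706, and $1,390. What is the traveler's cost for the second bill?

$3,443

Bill 1, $557: fully absorbed by the deductible. Traveler pays $557; OOP now $557.
Bill 2, $13,706: $1,293 to deductible, leaving $12,413; 25% of $12,413 = $3,103.25. Claim cost before the cap: $1,293 + $3,103.25 = $4,396.25. That would push OOP to $4,953.25, over the $4,000 cap, so traveler pays $4,000 − $557 = $3,443.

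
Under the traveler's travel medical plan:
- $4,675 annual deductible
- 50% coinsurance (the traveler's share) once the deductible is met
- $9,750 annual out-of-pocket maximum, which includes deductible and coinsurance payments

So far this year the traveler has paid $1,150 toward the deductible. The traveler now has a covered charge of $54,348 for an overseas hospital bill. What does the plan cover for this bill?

Deductible still to meet: $4,675 − $1,150 = $3,525.
The remaining $50,823 (= $54,348 − $3,525) moves to coinsurance.
Traveler's 50% share of $50,823 is $25,411.50.
So the traveler owes $3,525 + $25,411.50 = $28,936.50 before any cap.
That would bring total out-of-pocket to $30,086.50, past the $9,750 cap. The traveler is capped at $9,750 − $1,150 = $8,600 on this claim.
The insurer covers the remainder: $54,348 − $8,600 = $45,748.

$45,748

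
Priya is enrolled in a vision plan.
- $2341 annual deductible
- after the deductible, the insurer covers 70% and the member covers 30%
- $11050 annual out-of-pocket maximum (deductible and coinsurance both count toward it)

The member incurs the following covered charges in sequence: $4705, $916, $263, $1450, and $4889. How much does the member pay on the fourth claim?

$435

#1 ($4705): deductible takes $2341, $2364 remains; 30% of $2364 = $709.20. Member owes $3050.20 (running OOP $3050.20).
#2 ($916): deductible met; 30% of $916 = $274.80. Member pays $274.80; OOP now $3325.
#3 ($263): 30% coinsurance on $263 = $78.90. Cost to member: $78.90. OOP to date $3403.90.
#4 ($1450): deductible already satisfied, so member's share is 30% × $1450 = $435. Member owes $435 (running OOP $3838.90).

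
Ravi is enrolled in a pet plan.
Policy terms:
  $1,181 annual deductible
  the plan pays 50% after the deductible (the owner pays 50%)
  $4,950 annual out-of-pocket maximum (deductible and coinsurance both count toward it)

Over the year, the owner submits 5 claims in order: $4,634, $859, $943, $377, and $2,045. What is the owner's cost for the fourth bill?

$188.50

Claim 1 — $4,634: $1,181 to deductible, leaving $3,453; owner's 50% is $1,726.50. Owner owes $2,907.50 (running OOP $2,907.50).
Claim 2 — $859: 50% coinsurance on $859 = $429.50. Owner pays $429.50; OOP now $3,337.
Claim 3 — $943: deductible met; 50% of $943 = $471.50. Cost to owner: $471.50. OOP to date $3,808.50.
Claim 4 — $377: 50% coinsurance on $377 = $188.50. Cost to owner: $188.50. OOP to date $3,997.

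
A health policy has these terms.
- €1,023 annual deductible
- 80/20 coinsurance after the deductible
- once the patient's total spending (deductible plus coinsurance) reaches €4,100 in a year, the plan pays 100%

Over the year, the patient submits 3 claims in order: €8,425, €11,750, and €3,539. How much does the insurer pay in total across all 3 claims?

€19,614

Bill 1, €8,425: €1,023 finishes the deductible; €7,402 goes to coinsurance; coinsurance €7,402 × 20% = €1,480.40. Cost to patient: €2,503.40. OOP to date €2,503.40. Insurer: €8,425 − €2,503.40 = €5,921.60.
Bill 2, €11,750: deductible met; 20% of €11,750 = €2,350. That would push OOP to €4,853.40, over the €4,100 cap, so patient pays €4,100 − €2,503.40 = €1,596.60. Plan pays €11,750 − €1,596.60 = €10,153.40.
Bill 3, €3,539: 20% coinsurance on €3,539 = €707.80. OOP would hit €4,807.80 > €4,100, so the cap limits the patient to €4,100 − €4,100 = €0. Plan pays €3,539 − €0 = €3,539.
Insurer total: €5,921.60 + €10,153.40 + €3,539 = €19,614.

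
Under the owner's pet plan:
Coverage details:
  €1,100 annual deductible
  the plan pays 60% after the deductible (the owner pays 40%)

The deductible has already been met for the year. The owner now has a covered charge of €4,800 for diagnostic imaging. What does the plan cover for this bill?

€2,880

The deductible is already satisfied, so the full bill goes to coinsurance.
40% of €4,800 = €1,920 falls to the owner.
Insurer pays the balance: €4,800 − €1,920 = €2,880.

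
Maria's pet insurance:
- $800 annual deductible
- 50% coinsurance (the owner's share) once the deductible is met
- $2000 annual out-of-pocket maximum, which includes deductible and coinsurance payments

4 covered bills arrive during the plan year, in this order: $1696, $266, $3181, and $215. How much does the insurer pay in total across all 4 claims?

Bill 1, $1696: deductible takes $800, $896 remains; coinsurance $896 × 50% = $448. Cost to owner: $1248. OOP to date $1248. Plan pays $1696 − $1248 = $448.
Bill 2, $266: 50% coinsurance on $266 = $133. Owner owes $133 (running OOP $1381). Plan pays $266 − $133 = $133.
Bill 3, $3181: 50% coinsurance on $3181 = $1590.50. Adding that to $1381 gives $2971.50, past the $2000 cap; owner pays only $2000 − $1381 = $619. Plan pays $3181 − $619 = $2562.
Bill 4, $215: deductible met; 50% of $215 = $107.50. OOP would hit $2107.50 > $2000, so the cap limits the owner to $2000 − $2000 = $0. Plan pays $215 − $0 = $215.
Insurer total: $448 + $133 + $2562 + $215 = $3358.

$3358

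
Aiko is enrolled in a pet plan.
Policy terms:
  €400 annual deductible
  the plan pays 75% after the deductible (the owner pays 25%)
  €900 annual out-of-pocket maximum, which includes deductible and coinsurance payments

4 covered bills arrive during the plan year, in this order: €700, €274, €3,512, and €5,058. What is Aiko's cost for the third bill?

Claim 1 — €700: €400 to deductible, leaving €300; coinsurance €300 × 25% = €75. Cost to owner: €475. OOP to date €475.
Claim 2 — €274: deductible met; 25% of €274 = €68.50. Owner owes €68.50 (running OOP €543.50).
Claim 3 — €3,512: 25% coinsurance on €3,512 = €878. OOP would hit €1,421.50 > €900, so the cap limits the owner to €900 − €543.50 = €356.50.

€356.50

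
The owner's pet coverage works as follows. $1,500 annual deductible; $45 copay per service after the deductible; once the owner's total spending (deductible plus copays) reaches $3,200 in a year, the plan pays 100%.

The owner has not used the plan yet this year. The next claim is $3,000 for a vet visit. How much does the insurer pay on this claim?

$1,455

The full $1,500 deductible is still open; $1,500 of this bill applies to it.
That leaves $3,000 − $1,500 = $1,500 for the copay.
Copay on this service: $45.
Owner responsibility before any cap: $1,500 + $45 = $1,545.
Year-to-date out-of-pocket becomes $0 + $1,545 = $1,545, still under the $3,200 maximum, so no cap applies.
The plan picks up $3,000 − $1,545 = $1,455.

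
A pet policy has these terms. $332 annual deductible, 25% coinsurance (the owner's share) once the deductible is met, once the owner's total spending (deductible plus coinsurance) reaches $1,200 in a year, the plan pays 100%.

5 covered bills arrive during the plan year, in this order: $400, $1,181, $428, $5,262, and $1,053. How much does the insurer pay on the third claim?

Bill 1, $400: $332 to deductible, leaving $68; 25% of $68 = $17. Owner pays $349; OOP now $349. Plan pays $400 − $349 = $51.
Bill 2, $1,181: deductible met; 25% of $1,181 = $295.25. Owner owes $295.25 (running OOP $644.25). Insurer: $1,181 − $295.25 = $885.75.
Bill 3, $428: 25% coinsurance on $428 = $107. Cost to owner: $107. OOP to date $751.25. Plan pays $428 − $107 = $321.

$321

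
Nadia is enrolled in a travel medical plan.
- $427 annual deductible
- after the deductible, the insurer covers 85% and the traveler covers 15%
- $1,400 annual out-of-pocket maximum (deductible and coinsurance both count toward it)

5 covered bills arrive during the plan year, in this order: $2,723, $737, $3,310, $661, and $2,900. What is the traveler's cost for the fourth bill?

$21.55

#1 ($2,723): $427 finishes the deductible; $2,296 goes to coinsurance; 15% of $2,296 = $344.40. Cost to traveler: $771.40. OOP to date $771.40.
#2 ($737): deductible already satisfied, so traveler's share is 15% × $737 = $110.55. Cost to traveler: $110.55. OOP to date $881.95.
#3 ($3,310): deductible already satisfied, so traveler's share is 15% × $3,310 = $496.50. Traveler pays $496.50; OOP now $1,378.45.
#4 ($661): deductible met; 15% of $661 = $99.15. OOP would hit $1,477.60 > $1,400, so the cap limits the traveler to $1,400 − $1,378.45 = $21.55.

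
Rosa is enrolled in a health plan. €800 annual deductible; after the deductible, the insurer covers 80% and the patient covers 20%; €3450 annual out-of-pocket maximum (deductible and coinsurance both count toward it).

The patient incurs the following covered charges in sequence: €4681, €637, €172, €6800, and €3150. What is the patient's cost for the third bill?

€34.40

Claim 1 — €4681: €800 finishes the deductible; €3881 goes to coinsurance; coinsurance €3881 × 20% = €776.20. Patient owes €1576.20 (running OOP €1576.20).
Claim 2 — €637: 20% coinsurance on €637 = €127.40. Patient owes €127.40 (running OOP €1703.60).
Claim 3 — €172: 20% coinsurance on €172 = €34.40. Patient pays €34.40; OOP now €1738.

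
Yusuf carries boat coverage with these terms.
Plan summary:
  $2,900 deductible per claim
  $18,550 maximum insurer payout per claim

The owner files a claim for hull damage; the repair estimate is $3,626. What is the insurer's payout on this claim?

$726

Subtract the deductible: $3,626 − $2,900 = $726.
That's under the $18,550 cap, so the insurer reimburses the full $726.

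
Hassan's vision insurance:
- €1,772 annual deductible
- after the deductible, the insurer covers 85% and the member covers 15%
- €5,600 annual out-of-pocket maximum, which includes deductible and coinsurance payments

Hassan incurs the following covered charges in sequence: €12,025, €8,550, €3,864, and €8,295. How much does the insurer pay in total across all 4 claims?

#1 (€12,025): deductible takes €1,772, €10,253 remains; coinsurance €10,253 × 15% = €1,537.95. Member pays €3,309.95; OOP now €3,309.95. Insurer: €12,025 − €3,309.95 = €8,715.05.
#2 (€8,550): 15% coinsurance on €8,550 = €1,282.50. Member owes €1,282.50 (running OOP €4,592.45). Insurer: €8,550 − €1,282.50 = €7,267.50.
#3 (€3,864): 15% coinsurance on €3,864 = €579.60. Member owes €579.60 (running OOP €5,172.05). Insurer: €3,864 − €579.60 = €3,284.40.
#4 (€8,295): 15% coinsurance on €8,295 = €1,244.25. That would push OOP to €6,416.30, over the €5,600 cap, so member pays €5,600 − €5,172.05 = €427.95. Plan pays €8,295 − €427.95 = €7,867.05.
Insurer total: €8,715.05 + €7,267.50 + €3,284.40 + €7,867.05 = €27,134.

€27,134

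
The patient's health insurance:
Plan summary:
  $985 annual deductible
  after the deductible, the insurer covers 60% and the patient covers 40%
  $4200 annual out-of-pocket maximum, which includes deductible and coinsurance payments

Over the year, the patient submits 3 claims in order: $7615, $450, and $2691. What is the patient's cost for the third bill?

$383

#1 ($7615): $985 finishes the deductible; $6630 goes to coinsurance; coinsurance $6630 × 40% = $2652. Patient pays $3637; OOP now $3637.
#2 ($450): 40% coinsurance on $450 = $180. Patient pays $180; OOP now $3817.
#3 ($2691): deductible met; 40% of $2691 = $1076.40. OOP would hit $4893.40 > $4200, so the cap limits the patient to $4200 − $3817 = $383.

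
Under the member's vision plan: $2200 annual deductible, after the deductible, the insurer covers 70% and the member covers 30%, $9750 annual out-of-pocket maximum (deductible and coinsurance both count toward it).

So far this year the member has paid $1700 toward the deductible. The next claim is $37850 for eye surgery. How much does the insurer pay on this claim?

$29800

Deductible still to meet: $2200 − $1700 = $500.
After the $500 deductible portion, $37850 − $500 = $37350 is subject to coinsurance.
Coinsurance: $37350 × 30% = $11205.
That puts the member's cost at $500 + $11205 = $11705 before any cap.
Year-to-date out-of-pocket would reach $1700 + $11705 = $13405, above the $9750 maximum, so the member pays only $9750 − $1700 = $8050.
Insurer pays the balance: $37850 − $8050 = $29800.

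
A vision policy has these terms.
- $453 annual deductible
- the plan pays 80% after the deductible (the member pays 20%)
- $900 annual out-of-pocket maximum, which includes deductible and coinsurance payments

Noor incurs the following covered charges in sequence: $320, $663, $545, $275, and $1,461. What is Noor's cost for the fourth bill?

#1 ($320): fully absorbed by the deductible. Member pays $320; OOP now $320.
#2 ($663): $133 to deductible, leaving $530; 20% of $530 = $106. Cost to member: $239. OOP to date $559.
#3 ($545): deductible already satisfied, so member's share is 20% × $545 = $109. Member owes $109 (running OOP $668).
#4 ($275): deductible already satisfied, so member's share is 20% × $275 = $55. Member pays $55; OOP now $723.

$55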